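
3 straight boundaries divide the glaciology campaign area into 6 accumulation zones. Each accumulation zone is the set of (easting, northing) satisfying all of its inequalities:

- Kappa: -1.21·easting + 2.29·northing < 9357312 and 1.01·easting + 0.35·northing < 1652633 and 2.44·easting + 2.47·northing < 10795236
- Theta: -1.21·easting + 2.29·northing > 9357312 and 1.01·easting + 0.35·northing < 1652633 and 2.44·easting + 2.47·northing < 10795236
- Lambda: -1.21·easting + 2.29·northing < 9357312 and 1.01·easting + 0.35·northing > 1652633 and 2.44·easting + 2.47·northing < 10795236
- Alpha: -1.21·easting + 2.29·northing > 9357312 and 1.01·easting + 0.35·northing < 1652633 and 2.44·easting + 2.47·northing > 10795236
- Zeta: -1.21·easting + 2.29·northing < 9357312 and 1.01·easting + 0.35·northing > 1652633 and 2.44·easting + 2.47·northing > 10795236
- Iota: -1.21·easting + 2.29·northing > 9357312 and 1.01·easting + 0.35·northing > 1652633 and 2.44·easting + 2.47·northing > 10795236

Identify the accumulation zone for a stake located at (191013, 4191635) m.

-1.21·191013 + 2.29·4191635 = 9367718.420, which is > 9357312
1.01·191013 + 0.35·4191635 = 1659995.380, which is > 1652633
2.44·191013 + 2.47·4191635 = 10819410.170, which is > 10795236
This sign pattern matches Iota.

Iota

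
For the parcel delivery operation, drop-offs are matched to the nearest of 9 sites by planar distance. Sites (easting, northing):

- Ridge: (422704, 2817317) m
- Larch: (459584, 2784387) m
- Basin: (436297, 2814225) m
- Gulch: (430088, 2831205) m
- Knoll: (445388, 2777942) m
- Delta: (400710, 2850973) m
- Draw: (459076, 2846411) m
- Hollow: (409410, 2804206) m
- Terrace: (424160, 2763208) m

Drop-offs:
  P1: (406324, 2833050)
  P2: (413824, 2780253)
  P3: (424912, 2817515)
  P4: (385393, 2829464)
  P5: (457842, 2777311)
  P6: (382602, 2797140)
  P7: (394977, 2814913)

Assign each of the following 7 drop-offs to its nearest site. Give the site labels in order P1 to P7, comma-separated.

Delta, Terrace, Ridge, Delta, Larch, Hollow, Hollow

P1 → Delta (d²=352750925.00)
P2 → Terrace (d²=397364921.00)
P3 → Ridge (d²=4914468.00)
P4 → Delta (d²=697247570.00)
P5 → Larch (d²=53104340.00)
P6 → Hollow (d²=768597220.00)
P7 → Hollow (d²=322951338.00)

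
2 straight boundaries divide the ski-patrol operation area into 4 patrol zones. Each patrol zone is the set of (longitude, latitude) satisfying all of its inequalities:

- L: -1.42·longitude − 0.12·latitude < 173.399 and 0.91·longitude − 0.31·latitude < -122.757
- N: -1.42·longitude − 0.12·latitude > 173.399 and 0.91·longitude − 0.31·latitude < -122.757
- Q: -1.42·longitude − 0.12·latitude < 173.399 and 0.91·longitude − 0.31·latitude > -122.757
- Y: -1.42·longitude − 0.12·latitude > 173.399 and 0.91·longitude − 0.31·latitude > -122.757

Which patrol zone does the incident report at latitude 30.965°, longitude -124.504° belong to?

L

-1.42·-124.504 − 0.12·30.965 = 173.080, which is < 173.399
0.91·-124.504 − 0.31·30.965 = -122.898, which is < -122.757
This sign pattern matches L.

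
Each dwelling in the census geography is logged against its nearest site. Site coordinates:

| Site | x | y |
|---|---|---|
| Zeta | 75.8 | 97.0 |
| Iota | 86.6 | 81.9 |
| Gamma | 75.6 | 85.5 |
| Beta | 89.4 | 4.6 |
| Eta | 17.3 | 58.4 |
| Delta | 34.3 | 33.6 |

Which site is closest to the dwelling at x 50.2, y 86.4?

Squared distances to each site:
Zeta: 767.720; Iota: 1345.210; Gamma: 645.970; Beta: 8227.880; Eta: 1866.410; Delta: 3040.650.
Minimum at Gamma.

Gamma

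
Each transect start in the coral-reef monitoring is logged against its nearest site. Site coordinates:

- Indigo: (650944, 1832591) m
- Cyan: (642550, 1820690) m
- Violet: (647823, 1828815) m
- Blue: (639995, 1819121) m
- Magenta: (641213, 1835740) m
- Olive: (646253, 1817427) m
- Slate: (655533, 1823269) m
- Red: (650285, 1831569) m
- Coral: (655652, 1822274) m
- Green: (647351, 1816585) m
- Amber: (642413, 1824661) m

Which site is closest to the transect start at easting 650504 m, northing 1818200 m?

Squared distances to each site:
Indigo: 207294481.000; Cyan: 69466216.000; Violet: 119865986.000; Blue: 111287322.000; Magenta: 393974281.000; Olive: 18668530.000; Slate: 50985602.000; Red: 178778122.000; Coral: 43099380.000; Green: 12549634.000; Amber: 107208802.000.
Minimum at Green.

Green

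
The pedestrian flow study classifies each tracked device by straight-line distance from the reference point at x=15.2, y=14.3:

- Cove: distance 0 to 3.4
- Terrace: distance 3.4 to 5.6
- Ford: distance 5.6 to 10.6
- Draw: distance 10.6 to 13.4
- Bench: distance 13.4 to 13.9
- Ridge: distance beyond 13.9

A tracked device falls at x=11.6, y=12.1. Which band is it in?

Terrace

Distance = √((11.6−15.2)² + (12.1−14.3)²) = √(12.960 + 4.840) = 4.219.
3.4 ≤ 4.219 < 5.6 → Terrace.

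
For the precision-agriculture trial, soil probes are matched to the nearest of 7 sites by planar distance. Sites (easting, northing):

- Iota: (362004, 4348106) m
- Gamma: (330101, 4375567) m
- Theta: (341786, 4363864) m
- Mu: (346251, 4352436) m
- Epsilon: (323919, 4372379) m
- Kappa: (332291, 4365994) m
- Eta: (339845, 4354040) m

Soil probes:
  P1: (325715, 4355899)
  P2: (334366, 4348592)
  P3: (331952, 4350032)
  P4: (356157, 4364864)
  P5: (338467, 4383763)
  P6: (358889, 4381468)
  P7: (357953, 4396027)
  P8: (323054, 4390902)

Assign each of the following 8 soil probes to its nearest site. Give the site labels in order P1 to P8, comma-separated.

P1 → Kappa (d²=145152801.00)
P2 → Eta (d²=59700145.00)
P3 → Eta (d²=78363513.00)
P4 → Theta (d²=207525641.00)
P5 → Gamma (d²=137164372.00)
P6 → Theta (d²=602413425.00)
P7 → Gamma (d²=1194345504.00)
P8 → Gamma (d²=284822434.00)

Kappa, Eta, Eta, Theta, Gamma, Theta, Gamma, Gamma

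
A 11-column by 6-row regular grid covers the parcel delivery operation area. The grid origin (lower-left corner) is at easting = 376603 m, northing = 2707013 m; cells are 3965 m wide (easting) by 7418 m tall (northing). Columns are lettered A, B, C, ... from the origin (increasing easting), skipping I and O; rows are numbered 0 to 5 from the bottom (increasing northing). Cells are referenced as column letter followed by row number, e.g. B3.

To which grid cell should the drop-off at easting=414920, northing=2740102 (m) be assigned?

K4

Column index: ⌊(414920 − 376603) / 3965⌋ = ⌊9.664⌋ = 9 → column K
Row offset from origin: ⌊(2740102 − 2707013) / 7418⌋ = ⌊4.461⌋ = 4 → row 4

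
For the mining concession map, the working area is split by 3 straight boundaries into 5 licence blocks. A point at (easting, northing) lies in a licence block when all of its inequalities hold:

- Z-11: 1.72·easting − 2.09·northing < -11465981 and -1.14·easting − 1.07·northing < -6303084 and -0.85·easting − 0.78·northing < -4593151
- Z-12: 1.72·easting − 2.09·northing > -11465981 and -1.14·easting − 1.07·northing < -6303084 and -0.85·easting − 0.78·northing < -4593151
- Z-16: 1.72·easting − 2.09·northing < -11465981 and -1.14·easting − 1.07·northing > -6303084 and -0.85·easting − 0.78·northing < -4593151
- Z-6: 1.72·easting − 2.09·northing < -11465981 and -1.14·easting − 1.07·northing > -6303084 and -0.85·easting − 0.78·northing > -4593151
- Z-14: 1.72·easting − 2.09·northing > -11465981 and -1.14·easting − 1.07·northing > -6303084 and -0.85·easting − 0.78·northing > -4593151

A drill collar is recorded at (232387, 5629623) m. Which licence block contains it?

Z-14

1.72·232387 − 2.09·5629623 = -11366206.430, which is > -11465981
-1.14·232387 − 1.07·5629623 = -6288617.790, which is > -6303084
-0.85·232387 − 0.78·5629623 = -4588634.890, which is > -4593151
This sign pattern matches Z-14.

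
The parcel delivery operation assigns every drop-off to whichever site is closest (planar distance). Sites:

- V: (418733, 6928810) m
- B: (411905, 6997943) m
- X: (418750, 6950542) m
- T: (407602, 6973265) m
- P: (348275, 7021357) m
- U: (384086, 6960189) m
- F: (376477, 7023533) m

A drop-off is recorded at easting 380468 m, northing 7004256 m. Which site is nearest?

Squared distances to each site:
V: 7156309141.000; B: 1028138938.000; X: 4350705320.000; T: 1696696037.000; P: 1328833450.000; U: 1954990413.000; F: 387530810.000.
Minimum at F.

F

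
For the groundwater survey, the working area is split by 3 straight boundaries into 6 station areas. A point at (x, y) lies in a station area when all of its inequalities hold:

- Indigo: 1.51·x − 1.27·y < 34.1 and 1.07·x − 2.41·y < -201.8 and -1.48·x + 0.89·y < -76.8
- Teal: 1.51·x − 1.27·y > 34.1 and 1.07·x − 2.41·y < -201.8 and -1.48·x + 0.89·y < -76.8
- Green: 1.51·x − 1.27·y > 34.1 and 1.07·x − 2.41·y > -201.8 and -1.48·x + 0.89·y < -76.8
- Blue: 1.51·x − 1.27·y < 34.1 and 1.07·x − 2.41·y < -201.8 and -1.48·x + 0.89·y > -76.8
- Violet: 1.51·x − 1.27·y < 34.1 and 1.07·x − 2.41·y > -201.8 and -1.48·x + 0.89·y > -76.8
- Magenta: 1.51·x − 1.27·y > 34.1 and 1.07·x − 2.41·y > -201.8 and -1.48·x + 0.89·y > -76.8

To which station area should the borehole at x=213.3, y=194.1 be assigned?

1.51·213.3 − 1.27·194.1 = 75.576, which is > 34.1
1.07·213.3 − 2.41·194.1 = -239.550, which is < -201.8
-1.48·213.3 + 0.89·194.1 = -142.935, which is < -76.8
This sign pattern matches Teal.

Teal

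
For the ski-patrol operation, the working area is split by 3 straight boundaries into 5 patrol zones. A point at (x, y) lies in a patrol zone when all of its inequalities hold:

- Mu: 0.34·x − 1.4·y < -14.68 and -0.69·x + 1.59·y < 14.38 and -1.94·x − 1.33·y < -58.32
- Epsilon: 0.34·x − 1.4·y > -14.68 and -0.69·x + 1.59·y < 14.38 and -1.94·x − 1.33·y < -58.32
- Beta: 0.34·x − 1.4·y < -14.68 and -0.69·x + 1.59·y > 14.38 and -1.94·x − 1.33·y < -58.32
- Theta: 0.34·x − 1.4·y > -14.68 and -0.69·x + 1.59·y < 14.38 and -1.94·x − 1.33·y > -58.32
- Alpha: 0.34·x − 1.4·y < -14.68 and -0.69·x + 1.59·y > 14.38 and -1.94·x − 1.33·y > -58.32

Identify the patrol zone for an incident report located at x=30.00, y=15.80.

0.34·30.00 − 1.4·15.80 = -11.920, which is > -14.68
-0.69·30.00 + 1.59·15.80 = 4.422, which is < 14.38
-1.94·30.00 − 1.33·15.80 = -79.214, which is < -58.32
This sign pattern matches Epsilon.

Epsilon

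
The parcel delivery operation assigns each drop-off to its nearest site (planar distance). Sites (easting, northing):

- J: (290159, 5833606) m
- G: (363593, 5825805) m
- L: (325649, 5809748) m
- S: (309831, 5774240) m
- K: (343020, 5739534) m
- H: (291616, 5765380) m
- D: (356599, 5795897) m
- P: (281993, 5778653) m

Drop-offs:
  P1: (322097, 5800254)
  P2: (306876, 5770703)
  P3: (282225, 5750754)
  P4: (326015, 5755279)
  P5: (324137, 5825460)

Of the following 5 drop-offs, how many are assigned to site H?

1

P1 → L
P2 → S
P3 → H
P4 → K
P5 → L
1 of the 5 goes to H.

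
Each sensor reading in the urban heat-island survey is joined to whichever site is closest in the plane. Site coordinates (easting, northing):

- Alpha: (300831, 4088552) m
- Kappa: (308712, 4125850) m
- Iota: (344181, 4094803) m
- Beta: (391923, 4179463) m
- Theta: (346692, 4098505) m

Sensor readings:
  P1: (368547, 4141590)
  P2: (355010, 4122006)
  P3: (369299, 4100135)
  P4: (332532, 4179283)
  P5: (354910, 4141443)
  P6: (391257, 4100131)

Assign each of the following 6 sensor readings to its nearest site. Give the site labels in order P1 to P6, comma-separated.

P1 → Beta (d²=1980801505.00)
P2 → Theta (d²=621486125.00)
P3 → Theta (d²=513733349.00)
P4 → Kappa (d²=3422477889.00)
P5 → Theta (d²=1911207368.00)
P6 → Theta (d²=1988683101.00)

Beta, Theta, Theta, Kappa, Theta, Theta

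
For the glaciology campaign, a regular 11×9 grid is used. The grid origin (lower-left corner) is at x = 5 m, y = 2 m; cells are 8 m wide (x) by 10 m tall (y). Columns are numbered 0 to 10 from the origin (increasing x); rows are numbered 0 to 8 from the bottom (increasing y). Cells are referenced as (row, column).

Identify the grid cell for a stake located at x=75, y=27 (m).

(2, 8)

Column index: ⌊(75 − 5) / 8⌋ = ⌊8.750⌋ = 8
Row offset from origin: ⌊(27 − 2) / 10⌋ = ⌊2.500⌋ = 2 → row 2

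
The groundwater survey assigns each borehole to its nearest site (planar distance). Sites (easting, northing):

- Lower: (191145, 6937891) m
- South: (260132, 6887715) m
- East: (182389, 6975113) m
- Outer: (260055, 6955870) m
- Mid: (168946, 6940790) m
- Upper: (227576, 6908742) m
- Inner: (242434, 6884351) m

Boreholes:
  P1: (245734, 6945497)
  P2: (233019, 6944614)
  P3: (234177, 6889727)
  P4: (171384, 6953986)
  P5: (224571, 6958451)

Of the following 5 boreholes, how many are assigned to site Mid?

1

P1 → Outer
P2 → Outer
P3 → Inner
P4 → Mid
P5 → Outer
1 of the 5 goes to Mid.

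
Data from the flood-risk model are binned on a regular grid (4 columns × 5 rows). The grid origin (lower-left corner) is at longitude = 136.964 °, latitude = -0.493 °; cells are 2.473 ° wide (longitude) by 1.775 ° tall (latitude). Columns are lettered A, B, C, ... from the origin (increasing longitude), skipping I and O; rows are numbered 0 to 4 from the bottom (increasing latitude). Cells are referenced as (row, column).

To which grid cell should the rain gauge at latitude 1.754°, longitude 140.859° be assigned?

(1, B)

Column index: ⌊(140.859 − 136.964) / 2.473⌋ = ⌊1.575⌋ = 1 → column B
Row offset from origin: ⌊(1.754 − -0.493) / 1.775⌋ = ⌊1.266⌋ = 1 → row 1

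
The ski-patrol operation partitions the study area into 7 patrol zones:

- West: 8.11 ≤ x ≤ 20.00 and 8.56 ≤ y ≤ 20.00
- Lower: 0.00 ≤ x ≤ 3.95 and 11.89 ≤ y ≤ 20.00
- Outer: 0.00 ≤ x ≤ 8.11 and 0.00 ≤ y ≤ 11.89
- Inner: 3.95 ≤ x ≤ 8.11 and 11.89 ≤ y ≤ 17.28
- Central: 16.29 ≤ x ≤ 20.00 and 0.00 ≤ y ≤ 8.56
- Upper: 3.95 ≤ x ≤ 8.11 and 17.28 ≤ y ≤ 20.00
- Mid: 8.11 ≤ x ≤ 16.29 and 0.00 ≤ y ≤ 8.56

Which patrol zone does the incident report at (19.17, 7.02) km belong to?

The point has x = 19.17 and y = 7.02.
Only Central satisfies 16.29 ≤ x ≤ 20.00 and 0.00 ≤ y ≤ 8.56.

Central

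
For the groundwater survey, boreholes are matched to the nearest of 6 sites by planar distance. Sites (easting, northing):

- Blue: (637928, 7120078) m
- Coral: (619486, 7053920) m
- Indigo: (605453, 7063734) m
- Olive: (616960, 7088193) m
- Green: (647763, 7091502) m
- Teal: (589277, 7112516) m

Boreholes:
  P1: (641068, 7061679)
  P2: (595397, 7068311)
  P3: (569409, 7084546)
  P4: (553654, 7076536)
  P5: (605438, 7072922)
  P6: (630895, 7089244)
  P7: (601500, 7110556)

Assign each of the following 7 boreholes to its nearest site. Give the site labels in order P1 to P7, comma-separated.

Coral, Indigo, Teal, Teal, Indigo, Olive, Teal

P1 → Coral (d²=525984805.00)
P2 → Indigo (d²=122072065.00)
P3 → Teal (d²=1177058324.00)
P4 → Teal (d²=2563558529.00)
P5 → Indigo (d²=84419569.00)
P6 → Olive (d²=195288826.00)
P7 → Teal (d²=153243329.00)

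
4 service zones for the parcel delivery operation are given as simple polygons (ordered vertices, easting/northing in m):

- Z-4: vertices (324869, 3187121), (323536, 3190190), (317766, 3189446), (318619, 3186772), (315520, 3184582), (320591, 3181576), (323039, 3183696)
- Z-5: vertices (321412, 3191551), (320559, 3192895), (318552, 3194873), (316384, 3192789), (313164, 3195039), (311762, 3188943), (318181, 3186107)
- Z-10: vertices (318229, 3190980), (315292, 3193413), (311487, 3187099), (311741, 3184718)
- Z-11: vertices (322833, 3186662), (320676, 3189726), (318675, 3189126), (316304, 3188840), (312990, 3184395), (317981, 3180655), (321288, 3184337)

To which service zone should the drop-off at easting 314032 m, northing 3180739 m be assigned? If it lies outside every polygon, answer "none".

none

Cast a ray rightward from (314032, 3180739). For each polygon, the edges (by vertex number in listed order) whose endpoints lie on opposite sides of northing = 3180739, where each meets that height, and whether that is right or left of the point:
Z-4: no edge straddles that height → 0 crossings.
Z-5: no edge straddles that height → 0 crossings.
Z-10: no edge straddles that height → 0 crossings.
Z-11: 5–6 at easting≈317868.9 (right), 6–7 at easting≈318056.4 (right) → 2 crossings.
All counts are even, so the point lies outside every listed polygon.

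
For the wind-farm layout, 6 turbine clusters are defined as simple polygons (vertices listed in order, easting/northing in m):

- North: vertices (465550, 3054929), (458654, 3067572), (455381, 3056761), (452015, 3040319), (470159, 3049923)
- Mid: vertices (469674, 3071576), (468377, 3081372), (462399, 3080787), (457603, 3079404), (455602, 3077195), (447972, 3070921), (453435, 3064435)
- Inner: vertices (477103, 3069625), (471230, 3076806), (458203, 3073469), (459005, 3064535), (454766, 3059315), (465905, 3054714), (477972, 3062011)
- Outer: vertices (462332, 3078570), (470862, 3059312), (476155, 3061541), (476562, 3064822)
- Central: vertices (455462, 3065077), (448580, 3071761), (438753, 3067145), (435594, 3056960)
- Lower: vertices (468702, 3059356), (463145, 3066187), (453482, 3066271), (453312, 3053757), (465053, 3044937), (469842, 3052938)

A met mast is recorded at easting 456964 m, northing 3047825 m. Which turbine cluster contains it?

North

Cast a ray rightward from (456964, 3047825). For each polygon, the edges (by vertex number in listed order) whose endpoints lie on opposite sides of northing = 3047825, where each meets that height, and whether that is right or left of the point:
North: 3–4 at easting≈453551.6 (left), 4–5 at easting≈466195.4 (right) → 1 crossing.
Mid: no edge straddles that height → 0 crossings.
Inner: no edge straddles that height → 0 crossings.
Outer: no edge straddles that height → 0 crossings.
Central: no edge straddles that height → 0 crossings.
Lower: 4–5 at easting≈461208.6 (right), 5–6 at easting≈466781.6 (right) → 2 crossings.
Only North has an odd count, so the point is inside North.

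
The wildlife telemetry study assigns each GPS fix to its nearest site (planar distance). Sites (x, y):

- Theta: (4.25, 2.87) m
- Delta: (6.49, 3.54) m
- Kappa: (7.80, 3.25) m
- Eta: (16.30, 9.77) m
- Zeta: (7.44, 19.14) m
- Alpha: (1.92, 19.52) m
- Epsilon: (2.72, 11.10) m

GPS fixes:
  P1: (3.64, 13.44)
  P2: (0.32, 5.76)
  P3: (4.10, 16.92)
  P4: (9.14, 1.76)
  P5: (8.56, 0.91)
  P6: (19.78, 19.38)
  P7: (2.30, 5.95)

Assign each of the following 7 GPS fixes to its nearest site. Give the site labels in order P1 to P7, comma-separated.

Epsilon, Theta, Alpha, Kappa, Kappa, Eta, Theta

P1 → Epsilon (d²=6.32)
P2 → Theta (d²=23.80)
P3 → Alpha (d²=11.51)
P4 → Kappa (d²=4.02)
P5 → Kappa (d²=6.05)
P6 → Eta (d²=104.46)
P7 → Theta (d²=13.29)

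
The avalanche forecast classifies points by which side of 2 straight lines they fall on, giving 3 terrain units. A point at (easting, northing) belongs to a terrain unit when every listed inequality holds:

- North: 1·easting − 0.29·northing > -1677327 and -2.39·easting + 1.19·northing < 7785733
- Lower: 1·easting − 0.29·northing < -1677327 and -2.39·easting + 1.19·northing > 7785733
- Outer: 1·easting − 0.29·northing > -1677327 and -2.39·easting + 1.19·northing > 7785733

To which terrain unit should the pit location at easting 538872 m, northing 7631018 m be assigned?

1·538872 − 0.29·7631018 = -1674123.220, which is > -1677327
-2.39·538872 + 1.19·7631018 = 7793007.340, which is > 7785733
This sign pattern matches Outer.

Outer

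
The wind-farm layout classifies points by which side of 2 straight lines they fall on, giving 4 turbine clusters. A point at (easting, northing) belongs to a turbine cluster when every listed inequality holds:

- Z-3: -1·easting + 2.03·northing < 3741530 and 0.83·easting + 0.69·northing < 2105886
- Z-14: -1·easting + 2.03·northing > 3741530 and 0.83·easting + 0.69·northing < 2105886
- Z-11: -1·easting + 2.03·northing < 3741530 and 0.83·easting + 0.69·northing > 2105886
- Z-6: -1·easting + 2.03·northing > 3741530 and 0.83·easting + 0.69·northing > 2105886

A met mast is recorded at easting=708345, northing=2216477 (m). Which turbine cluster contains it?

Z-6

-1·708345 + 2.03·2216477 = 3791103.310, which is > 3741530
0.83·708345 + 0.69·2216477 = 2117295.480, which is > 2105886
This sign pattern matches Z-6.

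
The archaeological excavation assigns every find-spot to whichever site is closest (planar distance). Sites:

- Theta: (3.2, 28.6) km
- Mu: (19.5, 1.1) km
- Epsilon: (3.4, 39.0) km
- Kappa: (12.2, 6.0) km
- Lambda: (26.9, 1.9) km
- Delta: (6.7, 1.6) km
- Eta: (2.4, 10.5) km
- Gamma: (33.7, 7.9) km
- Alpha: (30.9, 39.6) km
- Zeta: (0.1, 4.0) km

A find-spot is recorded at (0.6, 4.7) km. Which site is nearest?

Squared distances to each site:
Theta: 577.970; Mu: 370.170; Epsilon: 1184.330; Kappa: 136.250; Lambda: 699.530; Delta: 46.820; Eta: 36.880; Gamma: 1105.850; Alpha: 2136.100; Zeta: 0.740.
Minimum at Zeta.

Zeta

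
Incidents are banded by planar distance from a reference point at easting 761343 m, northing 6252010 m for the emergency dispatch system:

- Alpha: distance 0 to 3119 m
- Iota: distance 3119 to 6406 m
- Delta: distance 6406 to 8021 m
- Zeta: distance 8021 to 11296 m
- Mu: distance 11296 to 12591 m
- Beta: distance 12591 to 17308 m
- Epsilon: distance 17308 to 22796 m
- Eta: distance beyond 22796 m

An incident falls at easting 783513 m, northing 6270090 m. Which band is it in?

Eta

Distance = √((783513−761343)² + (6270090−6252010)²) = √(491508900.000 + 326886400.000) = 28607.609 m.
22796 ≤ 28607.609 < ∞ → Eta.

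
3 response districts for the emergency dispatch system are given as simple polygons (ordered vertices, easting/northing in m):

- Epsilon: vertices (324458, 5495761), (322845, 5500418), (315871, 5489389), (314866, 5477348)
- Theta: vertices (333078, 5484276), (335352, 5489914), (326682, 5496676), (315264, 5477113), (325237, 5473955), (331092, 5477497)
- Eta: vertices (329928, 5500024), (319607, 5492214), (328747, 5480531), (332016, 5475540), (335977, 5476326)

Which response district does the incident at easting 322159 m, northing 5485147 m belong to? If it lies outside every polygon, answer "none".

Cast a ray rightward from (322159, 5485147). For each polygon, the edges (by vertex number in listed order) whose endpoints lie on opposite sides of northing = 5485147, where each meets that height, and whether that is right or left of the point:
Epsilon: 3–4 at easting≈315516.9 (left), 4–1 at easting≈318928.8 (left) → 0 crossings.
Theta: 1–2 at easting≈333429.3 (right), 3–4 at easting≈319953.1 (left) → 1 crossing.
Eta: 2–3 at easting≈325135.7 (right), 5–1 at easting≈333725.4 (right) → 2 crossings.
Only Theta has an odd count, so the point is inside Theta.

Theta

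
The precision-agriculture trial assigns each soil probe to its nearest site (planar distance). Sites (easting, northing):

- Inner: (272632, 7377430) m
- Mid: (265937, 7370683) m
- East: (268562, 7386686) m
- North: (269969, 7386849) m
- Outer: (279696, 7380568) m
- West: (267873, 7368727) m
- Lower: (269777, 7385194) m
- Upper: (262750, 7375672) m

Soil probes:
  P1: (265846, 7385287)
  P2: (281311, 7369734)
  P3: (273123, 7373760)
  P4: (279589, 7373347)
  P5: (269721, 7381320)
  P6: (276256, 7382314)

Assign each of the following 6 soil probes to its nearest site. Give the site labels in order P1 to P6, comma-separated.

P1 → East (d²=9333857.00)
P2 → Outer (d²=119983781.00)
P3 → Inner (d²=13709981.00)
P4 → Outer (d²=52154290.00)
P5 → Lower (d²=15011012.00)
P6 → Outer (d²=14882116.00)

East, Outer, Inner, Outer, Lower, Outer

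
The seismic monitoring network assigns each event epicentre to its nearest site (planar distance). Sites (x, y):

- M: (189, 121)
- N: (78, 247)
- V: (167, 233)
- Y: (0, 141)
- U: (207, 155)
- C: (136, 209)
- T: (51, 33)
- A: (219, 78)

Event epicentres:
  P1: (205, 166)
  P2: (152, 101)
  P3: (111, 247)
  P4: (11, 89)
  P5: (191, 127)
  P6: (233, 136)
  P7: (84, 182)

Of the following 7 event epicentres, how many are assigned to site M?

2

P1 → U
P2 → M
P3 → N
P4 → Y
P5 → M
P6 → U
P7 → C
2 of the 7 go to M.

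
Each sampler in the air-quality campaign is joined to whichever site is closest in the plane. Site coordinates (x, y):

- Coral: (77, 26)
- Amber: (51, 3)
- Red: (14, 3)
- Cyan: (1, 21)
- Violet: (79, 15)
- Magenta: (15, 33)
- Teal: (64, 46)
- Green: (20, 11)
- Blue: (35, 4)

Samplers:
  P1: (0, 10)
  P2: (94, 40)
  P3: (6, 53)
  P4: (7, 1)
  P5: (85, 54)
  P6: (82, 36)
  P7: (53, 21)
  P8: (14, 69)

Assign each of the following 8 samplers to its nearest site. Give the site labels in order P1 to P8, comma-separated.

P1 → Cyan (d²=122.00)
P2 → Coral (d²=485.00)
P3 → Magenta (d²=481.00)
P4 → Red (d²=53.00)
P5 → Teal (d²=505.00)
P6 → Coral (d²=125.00)
P7 → Amber (d²=328.00)
P8 → Magenta (d²=1297.00)

Cyan, Coral, Magenta, Red, Teal, Coral, Amber, Magenta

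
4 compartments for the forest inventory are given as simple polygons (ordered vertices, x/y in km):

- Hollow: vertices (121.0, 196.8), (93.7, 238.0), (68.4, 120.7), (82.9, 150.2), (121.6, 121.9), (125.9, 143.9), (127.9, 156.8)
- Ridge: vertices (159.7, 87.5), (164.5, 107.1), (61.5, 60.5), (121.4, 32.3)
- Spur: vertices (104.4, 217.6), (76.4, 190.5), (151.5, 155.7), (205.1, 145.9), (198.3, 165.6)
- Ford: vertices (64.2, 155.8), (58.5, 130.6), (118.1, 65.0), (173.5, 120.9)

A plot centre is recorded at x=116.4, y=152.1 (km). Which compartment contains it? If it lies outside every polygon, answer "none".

Cast a ray rightward from (116.4, 152.1). For each polygon, the edges (by vertex number in listed order) whose endpoints lie on opposite sides of y = 152.1, where each meets that height, and whether that is right or left of the point:
Hollow: 2–3 at x≈75.17 (left), 6–7 at x≈127.17 (right) → 1 crossing.
Ridge: no edge straddles that height → 0 crossings.
Spur: 3–4 at x≈171.19 (right), 4–5 at x≈202.96 (right) → 2 crossings.
Ford: 1–2 at x≈63.36 (left), 4–1 at x≈75.79 (left) → 0 crossings.
Only Hollow has an odd count, so the point is inside Hollow.

Hollow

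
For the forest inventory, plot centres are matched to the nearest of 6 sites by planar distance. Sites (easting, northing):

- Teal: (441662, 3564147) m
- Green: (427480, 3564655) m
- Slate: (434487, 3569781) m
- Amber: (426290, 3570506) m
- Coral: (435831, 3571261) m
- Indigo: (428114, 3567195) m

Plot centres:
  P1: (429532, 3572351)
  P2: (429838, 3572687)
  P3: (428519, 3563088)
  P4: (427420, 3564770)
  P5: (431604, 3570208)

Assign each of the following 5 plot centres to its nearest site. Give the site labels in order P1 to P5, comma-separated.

Amber, Amber, Green, Green, Slate

P1 → Amber (d²=13914589.00)
P2 → Amber (d²=17345065.00)
P3 → Green (d²=3535010.00)
P4 → Green (d²=16825.00)
P5 → Slate (d²=8494018.00)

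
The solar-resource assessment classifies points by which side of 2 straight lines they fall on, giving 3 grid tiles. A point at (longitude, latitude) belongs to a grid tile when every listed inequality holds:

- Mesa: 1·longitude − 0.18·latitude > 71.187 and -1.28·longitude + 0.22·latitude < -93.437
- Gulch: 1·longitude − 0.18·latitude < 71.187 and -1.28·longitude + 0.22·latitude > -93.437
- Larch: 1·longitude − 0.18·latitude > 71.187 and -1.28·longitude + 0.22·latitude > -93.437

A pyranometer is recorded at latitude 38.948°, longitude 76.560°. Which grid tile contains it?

1·76.560 − 0.18·38.948 = 69.549, which is < 71.187
-1.28·76.560 + 0.22·38.948 = -89.428, which is > -93.437
This sign pattern matches Gulch.

Gulch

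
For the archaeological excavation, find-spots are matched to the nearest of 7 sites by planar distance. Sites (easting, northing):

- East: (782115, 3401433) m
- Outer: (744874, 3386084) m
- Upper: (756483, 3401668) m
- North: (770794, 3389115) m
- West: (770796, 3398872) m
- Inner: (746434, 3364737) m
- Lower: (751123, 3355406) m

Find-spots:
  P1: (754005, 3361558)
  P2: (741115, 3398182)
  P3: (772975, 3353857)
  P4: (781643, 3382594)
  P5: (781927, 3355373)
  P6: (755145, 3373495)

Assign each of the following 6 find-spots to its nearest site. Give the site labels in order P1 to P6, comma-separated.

P1 → Lower (d²=46153028.00)
P2 → Outer (d²=160491685.00)
P3 → Lower (d²=479909305.00)
P4 → North (d²=160224242.00)
P5 → Lower (d²=948887505.00)
P6 → Inner (d²=152584085.00)

Lower, Outer, Lower, North, Lower, Inner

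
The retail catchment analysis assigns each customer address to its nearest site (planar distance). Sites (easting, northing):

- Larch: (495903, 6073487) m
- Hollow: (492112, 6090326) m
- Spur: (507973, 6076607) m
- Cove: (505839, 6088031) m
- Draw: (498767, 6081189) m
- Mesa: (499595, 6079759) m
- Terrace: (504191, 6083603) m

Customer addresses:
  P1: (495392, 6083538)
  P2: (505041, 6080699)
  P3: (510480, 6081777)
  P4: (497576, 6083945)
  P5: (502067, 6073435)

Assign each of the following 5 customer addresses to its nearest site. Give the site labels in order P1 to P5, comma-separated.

Draw, Terrace, Spur, Draw, Larch

P1 → Draw (d²=16908426.00)
P2 → Terrace (d²=9155716.00)
P3 → Spur (d²=33013949.00)
P4 → Draw (d²=9014017.00)
P5 → Larch (d²=37997600.00)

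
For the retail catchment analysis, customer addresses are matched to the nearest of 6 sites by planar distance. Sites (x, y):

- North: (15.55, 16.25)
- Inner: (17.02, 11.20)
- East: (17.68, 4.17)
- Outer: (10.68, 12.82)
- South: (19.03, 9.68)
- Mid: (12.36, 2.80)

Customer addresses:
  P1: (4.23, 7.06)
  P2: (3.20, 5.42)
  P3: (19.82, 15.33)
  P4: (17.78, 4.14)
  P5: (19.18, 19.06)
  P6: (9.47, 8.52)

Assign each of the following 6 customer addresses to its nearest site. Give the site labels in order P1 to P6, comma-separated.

Outer, Mid, North, East, North, Outer

P1 → Outer (d²=74.78)
P2 → Mid (d²=90.77)
P3 → North (d²=19.08)
P4 → East (d²=0.01)
P5 → North (d²=21.07)
P6 → Outer (d²=19.95)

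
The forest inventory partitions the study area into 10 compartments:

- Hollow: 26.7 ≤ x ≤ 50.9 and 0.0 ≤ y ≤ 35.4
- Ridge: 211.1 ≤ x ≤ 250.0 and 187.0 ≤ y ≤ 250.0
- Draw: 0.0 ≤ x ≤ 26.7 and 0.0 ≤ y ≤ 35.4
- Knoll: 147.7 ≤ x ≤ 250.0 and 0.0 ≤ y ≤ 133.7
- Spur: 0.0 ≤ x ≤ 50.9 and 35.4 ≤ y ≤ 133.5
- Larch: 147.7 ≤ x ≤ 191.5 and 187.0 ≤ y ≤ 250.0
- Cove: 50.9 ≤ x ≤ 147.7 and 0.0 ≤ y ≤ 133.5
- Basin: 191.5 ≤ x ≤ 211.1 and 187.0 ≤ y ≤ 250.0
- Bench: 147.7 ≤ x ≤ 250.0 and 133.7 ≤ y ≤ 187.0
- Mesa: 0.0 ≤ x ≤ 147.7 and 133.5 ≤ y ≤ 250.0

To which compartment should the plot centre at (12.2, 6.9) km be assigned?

Draw

The point has x = 12.2 and y = 6.9.
Only Draw satisfies 0.0 ≤ x ≤ 26.7 and 0.0 ≤ y ≤ 35.4.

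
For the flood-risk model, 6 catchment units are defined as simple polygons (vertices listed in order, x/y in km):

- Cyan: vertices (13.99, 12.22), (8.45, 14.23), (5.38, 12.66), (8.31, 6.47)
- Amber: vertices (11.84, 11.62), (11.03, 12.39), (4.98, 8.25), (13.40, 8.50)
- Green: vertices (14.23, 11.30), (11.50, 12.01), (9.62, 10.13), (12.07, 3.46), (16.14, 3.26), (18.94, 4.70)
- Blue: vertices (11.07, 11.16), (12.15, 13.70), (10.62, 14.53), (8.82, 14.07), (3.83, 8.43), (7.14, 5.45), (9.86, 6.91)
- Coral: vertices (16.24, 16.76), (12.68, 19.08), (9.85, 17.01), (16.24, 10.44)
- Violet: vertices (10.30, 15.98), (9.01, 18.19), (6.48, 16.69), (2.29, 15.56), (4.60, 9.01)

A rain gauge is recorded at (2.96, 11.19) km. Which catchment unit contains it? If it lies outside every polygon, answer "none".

none

Cast a ray rightward from (2.96, 11.19). For each polygon, the edges (by vertex number in listed order) whose endpoints lie on opposite sides of y = 11.19, where each meets that height, and whether that is right or left of the point:
Cyan: 3–4 at x≈6.076 (right), 4–1 at x≈12.973 (right) → 2 crossings.
Amber: 2–3 at x≈9.276 (right), 4–1 at x≈12.055 (right) → 2 crossings.
Green: 2–3 at x≈10.680 (right), 6–1 at x≈14.309 (right) → 2 crossings.
Blue: 1–2 at x≈11.083 (right), 4–5 at x≈6.272 (right) → 2 crossings.
Coral: 3–4 at x≈15.511 (right), 4–1 at x≈16.240 (right) → 2 crossings.
Violet: 4–5 at x≈3.831 (right), 5–1 at x≈6.383 (right) → 2 crossings.
All counts are even, so the point lies outside every listed polygon.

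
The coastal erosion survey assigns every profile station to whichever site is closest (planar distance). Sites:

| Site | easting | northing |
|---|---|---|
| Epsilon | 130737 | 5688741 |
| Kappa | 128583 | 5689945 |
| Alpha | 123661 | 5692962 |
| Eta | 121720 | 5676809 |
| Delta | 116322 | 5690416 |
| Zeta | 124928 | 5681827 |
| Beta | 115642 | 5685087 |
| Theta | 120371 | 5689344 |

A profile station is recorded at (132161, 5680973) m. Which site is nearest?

Squared distances to each site:
Epsilon: 62369600.000; Kappa: 93298868.000; Alpha: 215986121.000; Eta: 126353377.000; Delta: 340044170.000; Zeta: 53045605.000; Beta: 289802357.000; Theta: 209077741.000.
Minimum at Zeta.

Zeta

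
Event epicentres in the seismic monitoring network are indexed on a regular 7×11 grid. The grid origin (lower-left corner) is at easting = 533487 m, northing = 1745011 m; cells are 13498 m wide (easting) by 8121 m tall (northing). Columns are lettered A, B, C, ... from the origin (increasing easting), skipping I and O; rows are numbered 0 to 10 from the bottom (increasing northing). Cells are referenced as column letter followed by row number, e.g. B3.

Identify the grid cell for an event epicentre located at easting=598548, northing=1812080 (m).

E8

Column index: ⌊(598548 − 533487) / 13498⌋ = ⌊4.820⌋ = 4 → column E
Row offset from origin: ⌊(1812080 − 1745011) / 8121⌋ = ⌊8.259⌋ = 8 → row 8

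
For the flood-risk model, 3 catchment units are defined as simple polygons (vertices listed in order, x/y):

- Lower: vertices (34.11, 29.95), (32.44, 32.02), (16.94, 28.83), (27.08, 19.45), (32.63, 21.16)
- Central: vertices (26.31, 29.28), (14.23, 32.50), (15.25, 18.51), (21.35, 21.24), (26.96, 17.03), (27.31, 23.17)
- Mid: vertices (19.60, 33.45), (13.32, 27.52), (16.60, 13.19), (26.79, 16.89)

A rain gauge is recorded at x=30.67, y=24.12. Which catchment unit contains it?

Cast a ray rightward from (30.67, 24.12). For each polygon, the edges (by vertex number in listed order) whose endpoints lie on opposite sides of y = 24.12, where each meets that height, and whether that is right or left of the point:
Lower: 3–4 at x≈22.032 (left), 5–1 at x≈33.128 (right) → 1 crossing.
Central: 2–3 at x≈14.841 (left), 6–1 at x≈27.155 (left) → 0 crossings.
Mid: 2–3 at x≈14.098 (left), 4–1 at x≈23.651 (left) → 0 crossings.
Only Lower has an odd count, so the point is inside Lower.

Lower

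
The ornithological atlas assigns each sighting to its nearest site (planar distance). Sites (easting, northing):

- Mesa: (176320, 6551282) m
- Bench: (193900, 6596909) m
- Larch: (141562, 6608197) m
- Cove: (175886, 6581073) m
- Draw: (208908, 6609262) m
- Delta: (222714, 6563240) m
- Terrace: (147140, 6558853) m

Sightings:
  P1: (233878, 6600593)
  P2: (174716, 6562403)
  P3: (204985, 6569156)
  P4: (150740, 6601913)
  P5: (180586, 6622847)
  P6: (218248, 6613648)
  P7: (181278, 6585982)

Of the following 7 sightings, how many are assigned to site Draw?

P1 → Draw
P2 → Mesa
P3 → Delta
P4 → Larch
P5 → Bench
P6 → Draw
P7 → Cove
2 of the 7 go to Draw.

2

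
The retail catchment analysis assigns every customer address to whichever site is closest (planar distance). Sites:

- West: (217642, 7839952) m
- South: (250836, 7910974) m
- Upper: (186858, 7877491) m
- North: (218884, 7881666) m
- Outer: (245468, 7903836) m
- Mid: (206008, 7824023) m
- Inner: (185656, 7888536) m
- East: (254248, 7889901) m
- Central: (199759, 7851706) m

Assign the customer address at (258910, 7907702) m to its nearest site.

South

Squared distances to each site:
West: 6293110324.000; South: 75895460.000; Upper: 6104195225.000; North: 2279953972.000; Outer: 195633320.000; Mid: 9800796645.000; Inner: 5733484072.000; East: 338609845.000; Central: 6634392817.000.
Minimum at South.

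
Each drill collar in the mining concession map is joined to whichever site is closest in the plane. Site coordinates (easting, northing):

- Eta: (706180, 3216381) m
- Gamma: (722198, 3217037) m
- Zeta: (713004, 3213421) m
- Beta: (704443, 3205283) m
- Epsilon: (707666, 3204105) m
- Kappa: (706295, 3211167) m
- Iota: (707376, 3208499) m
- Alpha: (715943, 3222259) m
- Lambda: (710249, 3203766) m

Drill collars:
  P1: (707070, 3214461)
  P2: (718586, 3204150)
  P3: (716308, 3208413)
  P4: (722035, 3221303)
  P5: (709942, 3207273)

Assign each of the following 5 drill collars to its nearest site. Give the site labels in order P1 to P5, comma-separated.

P1 → Eta (d²=4478500.00)
P2 → Lambda (d²=69653025.00)
P3 → Zeta (d²=35996480.00)
P4 → Gamma (d²=18225325.00)
P5 → Iota (d²=8087432.00)

Eta, Lambda, Zeta, Gamma, Iota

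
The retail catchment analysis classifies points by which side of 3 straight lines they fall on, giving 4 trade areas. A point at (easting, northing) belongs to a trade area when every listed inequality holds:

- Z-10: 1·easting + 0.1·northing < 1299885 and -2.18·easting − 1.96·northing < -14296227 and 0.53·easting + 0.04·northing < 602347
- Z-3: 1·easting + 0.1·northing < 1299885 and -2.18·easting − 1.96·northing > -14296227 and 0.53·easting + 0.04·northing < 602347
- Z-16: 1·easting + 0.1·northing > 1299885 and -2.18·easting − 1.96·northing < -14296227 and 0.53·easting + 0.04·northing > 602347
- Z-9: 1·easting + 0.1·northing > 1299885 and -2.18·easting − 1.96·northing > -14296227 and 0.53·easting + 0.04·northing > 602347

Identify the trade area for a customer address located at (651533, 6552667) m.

1·651533 + 0.1·6552667 = 1306799.700, which is > 1299885
-2.18·651533 − 1.96·6552667 = -14263569.260, which is > -14296227
0.53·651533 + 0.04·6552667 = 607419.170, which is > 602347
This sign pattern matches Z-9.

Z-9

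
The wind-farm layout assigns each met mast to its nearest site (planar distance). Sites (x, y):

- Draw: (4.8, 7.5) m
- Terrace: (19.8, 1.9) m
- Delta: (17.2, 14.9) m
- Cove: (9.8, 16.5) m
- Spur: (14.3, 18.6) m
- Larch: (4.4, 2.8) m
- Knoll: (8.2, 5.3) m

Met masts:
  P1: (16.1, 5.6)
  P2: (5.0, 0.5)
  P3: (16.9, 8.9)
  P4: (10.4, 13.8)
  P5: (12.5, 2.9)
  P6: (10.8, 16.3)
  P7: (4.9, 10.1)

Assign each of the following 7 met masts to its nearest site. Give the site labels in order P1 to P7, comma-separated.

P1 → Terrace (d²=27.38)
P2 → Larch (d²=5.65)
P3 → Delta (d²=36.09)
P4 → Cove (d²=7.65)
P5 → Knoll (d²=24.25)
P6 → Cove (d²=1.04)
P7 → Draw (d²=6.77)

Terrace, Larch, Delta, Cove, Knoll, Cove, Draw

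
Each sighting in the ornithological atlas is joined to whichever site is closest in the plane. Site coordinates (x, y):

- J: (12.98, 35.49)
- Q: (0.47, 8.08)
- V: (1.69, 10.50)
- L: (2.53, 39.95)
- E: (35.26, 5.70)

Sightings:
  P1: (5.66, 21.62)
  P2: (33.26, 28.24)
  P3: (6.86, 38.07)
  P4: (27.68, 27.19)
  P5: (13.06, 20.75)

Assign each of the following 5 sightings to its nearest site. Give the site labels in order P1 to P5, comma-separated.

P1 → V (d²=139.42)
P2 → J (d²=463.84)
P3 → L (d²=22.28)
P4 → J (d²=284.98)
P5 → J (d²=217.27)

V, J, L, J, J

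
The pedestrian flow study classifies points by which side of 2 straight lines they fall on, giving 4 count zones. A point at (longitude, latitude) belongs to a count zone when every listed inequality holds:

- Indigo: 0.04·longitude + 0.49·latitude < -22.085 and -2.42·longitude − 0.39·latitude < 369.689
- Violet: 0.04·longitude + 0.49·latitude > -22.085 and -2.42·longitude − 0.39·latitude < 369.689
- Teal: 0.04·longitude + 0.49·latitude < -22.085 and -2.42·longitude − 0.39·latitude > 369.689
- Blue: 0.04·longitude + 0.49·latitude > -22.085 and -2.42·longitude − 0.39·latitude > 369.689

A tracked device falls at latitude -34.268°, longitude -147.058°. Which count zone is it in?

Indigo

0.04·-147.058 + 0.49·-34.268 = -22.674, which is < -22.085
-2.42·-147.058 − 0.39·-34.268 = 369.245, which is < 369.689
This sign pattern matches Indigo.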